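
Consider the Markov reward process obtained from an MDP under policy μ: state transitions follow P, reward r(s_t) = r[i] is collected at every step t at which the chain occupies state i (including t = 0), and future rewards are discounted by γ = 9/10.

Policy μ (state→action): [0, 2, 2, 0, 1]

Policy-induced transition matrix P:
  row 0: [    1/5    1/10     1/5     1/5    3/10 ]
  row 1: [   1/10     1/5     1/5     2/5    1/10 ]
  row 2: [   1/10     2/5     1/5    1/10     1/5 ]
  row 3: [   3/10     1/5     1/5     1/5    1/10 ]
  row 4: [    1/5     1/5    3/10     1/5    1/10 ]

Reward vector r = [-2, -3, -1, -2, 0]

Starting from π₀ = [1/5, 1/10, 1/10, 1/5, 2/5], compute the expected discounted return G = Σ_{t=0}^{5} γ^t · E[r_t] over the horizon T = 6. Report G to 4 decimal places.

G = -7.4081

t=0: π = [0.2000, 0.1000, 0.1000, 0.2000, 0.4000], E[r] = -1.2000, γ^t·E[r] = -1.200000, running G = -1.200000
t=1: π = [0.2000, 0.2000, 0.2400, 0.2100, 0.1500], E[r] = -1.6600, γ^t·E[r] = -1.494000, running G = -2.694000
t=2: π = [0.1770, 0.2280, 0.2150, 0.2160, 0.1640], E[r] = -1.6850, γ^t·E[r] = -1.364850, running G = -4.058850
t=3: π = [0.1773, 0.2253, 0.2164, 0.2241, 0.1569], E[r] = -1.6951, γ^t·E[r] = -1.235728, running G = -5.294578
t=4: π = [0.1782, 0.2256, 0.2157, 0.2234, 0.1571], E[r] = -1.6957, γ^t·E[r] = -1.112523, running G = -6.407100
t=5: π = [0.1782, 0.2253, 0.2157, 0.2235, 0.1572], E[r] = -1.6952, γ^t·E[r] = -1.000981, running G = -7.408081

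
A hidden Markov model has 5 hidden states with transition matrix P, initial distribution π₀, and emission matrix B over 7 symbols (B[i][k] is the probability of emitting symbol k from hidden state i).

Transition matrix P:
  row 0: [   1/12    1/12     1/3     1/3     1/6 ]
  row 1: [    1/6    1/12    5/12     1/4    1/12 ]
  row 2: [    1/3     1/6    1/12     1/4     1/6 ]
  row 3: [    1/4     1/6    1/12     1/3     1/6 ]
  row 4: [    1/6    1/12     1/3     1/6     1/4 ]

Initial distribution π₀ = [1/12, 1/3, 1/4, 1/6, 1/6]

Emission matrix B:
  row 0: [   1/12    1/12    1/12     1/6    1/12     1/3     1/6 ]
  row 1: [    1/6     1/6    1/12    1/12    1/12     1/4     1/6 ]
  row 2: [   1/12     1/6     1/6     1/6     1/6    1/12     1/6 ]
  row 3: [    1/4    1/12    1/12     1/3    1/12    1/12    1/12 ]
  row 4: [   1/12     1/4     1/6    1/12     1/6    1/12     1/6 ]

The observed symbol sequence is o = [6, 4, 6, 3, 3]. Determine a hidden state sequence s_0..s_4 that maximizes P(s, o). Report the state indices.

t=0: δ = [1.389e-02, 5.556e-02, 4.167e-02, 1.389e-02, 2.778e-02]  (obs o_0=6)
t=1: δ = [1.157e-03, 5.787e-04, 3.858e-03, 1.157e-03, 1.157e-03]  ψ = [2, 2, 1, 1, 2]  (obs o_1=4)
t=2: δ = [2.143e-04, 1.072e-04, 6.430e-05, 8.038e-05, 1.072e-04]  ψ = [2, 2, 0, 2, 2]  (obs o_2=6)
t=3: δ = [3.572e-06, 1.488e-06, 1.191e-05, 2.381e-05, 2.977e-06]  ψ = [2, 0, 0, 0, 0]  (obs o_3=3)
t=4: δ = [9.923e-07, 3.308e-07, 3.308e-07, 2.646e-06, 3.308e-07]  ψ = [3, 3, 3, 3, 3]  (obs o_4=3)
backtrack: best end state = 3; path = [1, 2, 0, 3, 3]

path = [1, 2, 0, 3, 3]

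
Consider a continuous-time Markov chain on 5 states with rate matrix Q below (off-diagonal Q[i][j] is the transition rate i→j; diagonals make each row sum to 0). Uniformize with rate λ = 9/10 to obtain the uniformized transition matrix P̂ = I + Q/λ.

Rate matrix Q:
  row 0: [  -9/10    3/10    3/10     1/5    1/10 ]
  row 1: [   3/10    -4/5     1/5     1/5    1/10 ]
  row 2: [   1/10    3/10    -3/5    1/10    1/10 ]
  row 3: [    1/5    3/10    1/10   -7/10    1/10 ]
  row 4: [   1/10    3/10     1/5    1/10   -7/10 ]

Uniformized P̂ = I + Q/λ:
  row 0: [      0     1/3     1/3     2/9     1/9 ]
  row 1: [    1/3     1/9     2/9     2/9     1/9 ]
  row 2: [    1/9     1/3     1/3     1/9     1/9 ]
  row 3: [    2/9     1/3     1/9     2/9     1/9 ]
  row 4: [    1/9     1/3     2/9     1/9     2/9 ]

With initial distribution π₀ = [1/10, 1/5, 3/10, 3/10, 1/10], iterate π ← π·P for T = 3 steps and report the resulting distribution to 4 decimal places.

π = [0.1717, 0.2735, 0.2490, 0.1808, 0.1250]

t=0: π = [0.1000, 0.2000, 0.3000, 0.3000, 0.1000]
t=1: π = [0.1778, 0.2889, 0.2333, 0.1778, 0.1222]
t=2: π = [0.1753, 0.2691, 0.2481, 0.1827, 0.1247]
t=3: π = [0.1717, 0.2735, 0.2490, 0.1808, 0.1250]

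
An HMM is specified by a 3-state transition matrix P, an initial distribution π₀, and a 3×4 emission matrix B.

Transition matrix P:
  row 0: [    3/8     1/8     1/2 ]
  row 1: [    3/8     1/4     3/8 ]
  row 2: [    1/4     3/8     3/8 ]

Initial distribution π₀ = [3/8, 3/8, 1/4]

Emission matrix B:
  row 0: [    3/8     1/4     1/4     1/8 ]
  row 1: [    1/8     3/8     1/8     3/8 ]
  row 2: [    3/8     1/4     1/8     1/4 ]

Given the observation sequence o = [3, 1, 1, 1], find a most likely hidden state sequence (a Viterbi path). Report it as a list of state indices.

path = [1, 0, 2, 1]

t=0: δ = [4.688e-02, 1.406e-01, 6.250e-02]  (obs o_0=3)
t=1: δ = [1.318e-02, 1.318e-02, 1.318e-02]  ψ = [1, 1, 1]  (obs o_1=1)
t=2: δ = [1.236e-03, 1.854e-03, 1.648e-03]  ψ = [0, 2, 0]  (obs o_2=1)
t=3: δ = [1.738e-04, 2.317e-04, 1.738e-04]  ψ = [1, 2, 1]  (obs o_3=1)
backtrack: best end state = 1; path = [1, 0, 2, 1]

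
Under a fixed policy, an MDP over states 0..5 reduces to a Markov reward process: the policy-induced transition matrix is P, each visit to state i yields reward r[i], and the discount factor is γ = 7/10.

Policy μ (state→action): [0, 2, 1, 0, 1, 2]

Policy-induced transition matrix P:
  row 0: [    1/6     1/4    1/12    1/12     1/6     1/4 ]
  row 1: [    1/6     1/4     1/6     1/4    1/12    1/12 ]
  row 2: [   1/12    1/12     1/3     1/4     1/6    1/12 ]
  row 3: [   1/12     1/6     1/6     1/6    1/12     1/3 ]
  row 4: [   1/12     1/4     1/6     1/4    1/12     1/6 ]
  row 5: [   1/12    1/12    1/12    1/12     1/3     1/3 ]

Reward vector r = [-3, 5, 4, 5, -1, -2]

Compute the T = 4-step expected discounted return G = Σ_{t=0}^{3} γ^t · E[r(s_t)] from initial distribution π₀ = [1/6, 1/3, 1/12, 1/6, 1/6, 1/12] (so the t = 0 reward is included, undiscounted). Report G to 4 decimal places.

t=0: π = [0.1667, 0.3333, 0.0833, 0.1667, 0.1667, 0.0833], E[r] = 2.0000, γ^t·E[r] = 2.000000, running G = 2.000000
t=1: π = [0.1250, 0.2083, 0.1597, 0.1944, 0.1250, 0.1875], E[r] = 1.7778, γ^t·E[r] = 1.244444, running G = 3.244444
t=2: π = [0.1111, 0.1759, 0.1672, 0.1817, 0.1539, 0.2101], E[r] = 1.5498, γ^t·E[r] = 0.759387, running G = 4.003831
t=3: π = [0.1073, 0.1720, 0.1678, 0.1813, 0.1590, 0.2126], E[r] = 1.5315, γ^t·E[r] = 0.525318, running G = 4.529149

G = 4.5291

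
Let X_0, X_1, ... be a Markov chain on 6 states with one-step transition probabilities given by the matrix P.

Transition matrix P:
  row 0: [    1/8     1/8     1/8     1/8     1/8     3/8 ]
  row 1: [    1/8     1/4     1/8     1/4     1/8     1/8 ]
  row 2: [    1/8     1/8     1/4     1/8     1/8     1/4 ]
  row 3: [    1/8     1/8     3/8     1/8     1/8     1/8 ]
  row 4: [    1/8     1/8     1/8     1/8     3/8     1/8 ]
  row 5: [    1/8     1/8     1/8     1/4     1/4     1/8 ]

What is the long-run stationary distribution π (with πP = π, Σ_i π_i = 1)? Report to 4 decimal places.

π = [0.1250, 0.1429, 0.1901, 0.1654, 0.1967, 0.1800]

Balance equations π_j = Σ_i π_i·P[i][j]:
  π_0 = 1/8·π_0 + 1/8·π_1 + 1/8·π_2 + 1/8·π_3 + 1/8·π_4 + 1/8·π_5
  π_1 = 1/8·π_0 + 1/4·π_1 + 1/8·π_2 + 1/8·π_3 + 1/8·π_4 + 1/8·π_5
  π_2 = 1/8·π_0 + 1/8·π_1 + 1/4·π_2 + 3/8·π_3 + 1/8·π_4 + 1/8·π_5
  π_3 = 1/8·π_0 + 1/4·π_1 + 1/8·π_2 + 1/8·π_3 + 1/8·π_4 + 1/4·π_5
  π_4 = 1/8·π_0 + 1/8·π_1 + 1/8·π_2 + 1/8·π_3 + 3/8·π_4 + 1/4·π_5
  normalize: π_0 + π_1 + π_2 + π_3 + π_4 + π_5 = 1
Solving the linear system gives exactly π = [1/8, 1/7, 1187/6244, 295/1784, 307/1561, 281/1561].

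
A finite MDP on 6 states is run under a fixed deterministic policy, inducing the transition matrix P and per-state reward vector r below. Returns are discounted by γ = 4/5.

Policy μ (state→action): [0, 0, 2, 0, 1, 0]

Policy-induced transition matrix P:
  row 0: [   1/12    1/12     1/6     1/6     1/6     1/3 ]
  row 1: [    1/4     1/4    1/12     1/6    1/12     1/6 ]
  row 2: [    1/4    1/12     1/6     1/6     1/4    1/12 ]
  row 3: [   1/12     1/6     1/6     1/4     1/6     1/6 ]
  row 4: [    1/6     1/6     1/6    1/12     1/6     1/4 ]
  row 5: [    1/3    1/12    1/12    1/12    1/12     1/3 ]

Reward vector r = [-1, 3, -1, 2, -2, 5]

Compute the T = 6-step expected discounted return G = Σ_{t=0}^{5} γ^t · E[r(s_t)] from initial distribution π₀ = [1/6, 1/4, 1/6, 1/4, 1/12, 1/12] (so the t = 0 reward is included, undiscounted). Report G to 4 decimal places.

G = 4.4766

t=0: π = [0.1667, 0.2500, 0.1667, 0.2500, 0.0833, 0.0833], E[r] = 1.1667, γ^t·E[r] = 1.166667, running G = 1.166667
t=1: π = [0.1806, 0.1528, 0.1389, 0.1736, 0.1528, 0.2014], E[r] = 1.1875, γ^t·E[r] = 0.950000, running G = 2.116667
t=2: π = [0.1950, 0.1360, 0.1372, 0.1516, 0.1487, 0.2315], E[r] = 1.2390, γ^t·E[r] = 0.792963, running G = 2.909630
t=3: π = [0.1991, 0.1310, 0.1360, 0.1476, 0.1475, 0.2387], E[r] = 1.2518, γ^t·E[r] = 0.640914, running G = 3.550543
t=4: π = [0.1998, 0.1298, 0.1359, 0.1468, 0.1472, 0.2406], E[r] = 1.2558, γ^t·E[r] = 0.514362, running G = 4.064905
t=5: π = [0.2000, 0.1295, 0.1358, 0.1466, 0.1471, 0.2410], E[r] = 1.2565, γ^t·E[r] = 0.411741, running G = 4.476646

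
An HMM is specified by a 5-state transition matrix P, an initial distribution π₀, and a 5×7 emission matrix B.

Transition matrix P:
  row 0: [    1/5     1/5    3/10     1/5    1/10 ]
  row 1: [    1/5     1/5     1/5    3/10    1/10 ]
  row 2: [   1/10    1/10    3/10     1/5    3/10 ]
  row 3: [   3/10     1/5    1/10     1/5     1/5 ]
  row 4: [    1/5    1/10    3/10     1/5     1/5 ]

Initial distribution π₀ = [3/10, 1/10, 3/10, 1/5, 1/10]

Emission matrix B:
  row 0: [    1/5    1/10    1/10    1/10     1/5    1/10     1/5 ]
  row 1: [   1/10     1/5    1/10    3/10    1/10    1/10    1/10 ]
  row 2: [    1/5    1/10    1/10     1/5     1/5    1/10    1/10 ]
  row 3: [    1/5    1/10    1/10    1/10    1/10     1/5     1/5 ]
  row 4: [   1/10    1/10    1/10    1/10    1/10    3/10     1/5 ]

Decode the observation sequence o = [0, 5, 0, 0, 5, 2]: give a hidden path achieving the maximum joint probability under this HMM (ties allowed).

t=0: δ = [6.000e-02, 1.000e-02, 6.000e-02, 4.000e-02, 1.000e-02]  (obs o_0=0)
t=1: δ = [1.200e-03, 1.200e-03, 1.800e-03, 2.400e-03, 5.400e-03]  ψ = [0, 0, 0, 0, 2]  (obs o_1=5)
t=2: δ = [2.160e-04, 5.400e-05, 3.240e-04, 2.160e-04, 1.080e-04]  ψ = [4, 4, 4, 4, 4]  (obs o_2=0)
t=3: δ = [1.296e-05, 4.320e-06, 1.944e-05, 1.296e-05, 9.720e-06]  ψ = [3, 0, 2, 2, 2]  (obs o_3=0)
t=4: δ = [3.888e-07, 2.592e-07, 5.832e-07, 7.776e-07, 1.750e-06]  ψ = [3, 0, 2, 2, 2]  (obs o_4=5)
t=5: δ = [3.499e-08, 1.750e-08, 5.249e-08, 3.499e-08, 3.499e-08]  ψ = [4, 4, 4, 4, 4]  (obs o_5=2)
backtrack: best end state = 2; path = [2, 4, 2, 2, 4, 2]

path = [2, 4, 2, 2, 4, 2]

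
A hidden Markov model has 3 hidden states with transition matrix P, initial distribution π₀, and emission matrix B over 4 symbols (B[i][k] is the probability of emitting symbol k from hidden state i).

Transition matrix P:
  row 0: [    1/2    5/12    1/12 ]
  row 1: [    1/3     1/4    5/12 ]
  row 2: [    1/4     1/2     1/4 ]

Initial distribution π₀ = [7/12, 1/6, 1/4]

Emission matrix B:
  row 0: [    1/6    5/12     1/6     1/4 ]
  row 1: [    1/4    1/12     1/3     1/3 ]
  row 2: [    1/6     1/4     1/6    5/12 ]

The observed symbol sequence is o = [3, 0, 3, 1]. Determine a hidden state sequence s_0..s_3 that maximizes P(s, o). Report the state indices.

t=0: δ = [1.458e-01, 5.556e-02, 1.042e-01]  (obs o_0=3)
t=1: δ = [1.215e-02, 1.519e-02, 4.340e-03]  ψ = [0, 0, 2]  (obs o_1=0)
t=2: δ = [1.519e-03, 1.688e-03, 2.637e-03]  ψ = [0, 0, 1]  (obs o_2=3)
t=3: δ = [3.165e-04, 1.099e-04, 1.758e-04]  ψ = [0, 2, 1]  (obs o_3=1)
backtrack: best end state = 0; path = [0, 0, 0, 0]

path = [0, 0, 0, 0]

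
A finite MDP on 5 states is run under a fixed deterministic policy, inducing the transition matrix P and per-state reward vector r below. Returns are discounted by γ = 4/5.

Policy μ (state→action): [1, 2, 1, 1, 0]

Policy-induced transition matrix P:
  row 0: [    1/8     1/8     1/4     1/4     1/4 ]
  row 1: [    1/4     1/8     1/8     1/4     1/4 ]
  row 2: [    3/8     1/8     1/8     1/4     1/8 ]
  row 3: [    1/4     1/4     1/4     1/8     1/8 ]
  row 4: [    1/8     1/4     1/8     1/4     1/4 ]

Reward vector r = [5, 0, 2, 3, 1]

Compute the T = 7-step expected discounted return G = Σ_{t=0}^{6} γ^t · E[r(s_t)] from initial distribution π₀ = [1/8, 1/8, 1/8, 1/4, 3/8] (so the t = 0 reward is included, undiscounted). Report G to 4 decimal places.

G = 8.7812

t=0: π = [0.1250, 0.1250, 0.1250, 0.2500, 0.3750], E[r] = 2.0000, γ^t·E[r] = 2.000000, running G = 2.000000
t=1: π = [0.2031, 0.2031, 0.1719, 0.2188, 0.2031], E[r] = 2.2188, γ^t·E[r] = 1.775000, running G = 3.775000
t=2: π = [0.2207, 0.1777, 0.1777, 0.2227, 0.2012], E[r] = 2.3281, γ^t·E[r] = 1.490000, running G = 5.265000
t=3: π = [0.2195, 0.1780, 0.1804, 0.2222, 0.2000], E[r] = 2.3247, γ^t·E[r] = 1.190250, running G = 6.455250
t=4: π = [0.2201, 0.1778, 0.1802, 0.2222, 0.1997], E[r] = 2.3274, γ^t·E[r] = 0.953300, running G = 7.408550
t=5: π = [0.2201, 0.1777, 0.1803, 0.2222, 0.1997], E[r] = 2.3272, γ^t·E[r] = 0.762578, running G = 8.171128
t=6: π = [0.2201, 0.1777, 0.1803, 0.2222, 0.1997], E[r] = 2.3273, γ^t·E[r] = 0.610078, running G = 8.781206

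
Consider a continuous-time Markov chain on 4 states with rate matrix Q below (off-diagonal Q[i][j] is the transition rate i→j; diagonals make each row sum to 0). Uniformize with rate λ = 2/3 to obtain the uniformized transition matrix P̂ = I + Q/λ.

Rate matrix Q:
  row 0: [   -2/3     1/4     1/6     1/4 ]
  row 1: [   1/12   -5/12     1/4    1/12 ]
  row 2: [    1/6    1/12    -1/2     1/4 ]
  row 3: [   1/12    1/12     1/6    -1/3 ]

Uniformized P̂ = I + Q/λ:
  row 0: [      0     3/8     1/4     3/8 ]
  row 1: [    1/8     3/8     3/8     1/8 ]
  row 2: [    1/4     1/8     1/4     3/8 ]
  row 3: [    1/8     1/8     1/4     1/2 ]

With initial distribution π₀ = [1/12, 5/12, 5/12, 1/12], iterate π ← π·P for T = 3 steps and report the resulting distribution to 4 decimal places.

t=0: π = [0.0833, 0.4167, 0.4167, 0.0833]
t=1: π = [0.1667, 0.2500, 0.3021, 0.2813]
t=2: π = [0.1419, 0.2292, 0.2813, 0.3477]
t=3: π = [0.1424, 0.2178, 0.2786, 0.3612]

π = [0.1424, 0.2178, 0.2786, 0.3612]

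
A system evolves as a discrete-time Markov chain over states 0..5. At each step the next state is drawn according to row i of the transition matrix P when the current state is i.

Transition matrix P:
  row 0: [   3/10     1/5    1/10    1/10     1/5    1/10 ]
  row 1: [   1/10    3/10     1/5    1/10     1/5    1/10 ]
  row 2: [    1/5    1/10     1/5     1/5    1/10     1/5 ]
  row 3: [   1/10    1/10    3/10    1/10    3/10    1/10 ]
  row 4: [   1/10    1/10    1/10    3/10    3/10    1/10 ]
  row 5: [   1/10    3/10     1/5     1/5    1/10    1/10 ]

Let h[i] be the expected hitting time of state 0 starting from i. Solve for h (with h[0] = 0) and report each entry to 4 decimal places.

First-step conditioning: h[0] = 0; for i ≠ 0, h[i] = 1 + Σ_k P[i][k]·h[k].
  h[1] = 1 + 3/10·h[1] + 1/5·h[2] + 1/10·h[3] + 1/5·h[4] + 1/10·h[5]
  h[2] = 1 + 1/10·h[1] + 1/5·h[2] + 1/5·h[3] + 1/10·h[4] + 1/5·h[5]
  h[3] = 1 + 1/10·h[1] + 3/10·h[2] + 1/10·h[3] + 3/10·h[4] + 1/10·h[5]
  h[4] = 1 + 1/10·h[1] + 1/10·h[2] + 3/10·h[3] + 3/10·h[4] + 1/10·h[5]
  h[5] = 1 + 3/10·h[1] + 1/5·h[2] + 1/5·h[3] + 1/10·h[4] + 1/10·h[5]
Solving the 5×5 linear system over states ≠ 0 gives exactly h = [0, 1078/129, 968/129, 356/43, 1088/129, 1076/129] (h[0] = 0 is the target).

h = [0.0000, 8.3566, 7.5039, 8.2791, 8.4341, 8.3411]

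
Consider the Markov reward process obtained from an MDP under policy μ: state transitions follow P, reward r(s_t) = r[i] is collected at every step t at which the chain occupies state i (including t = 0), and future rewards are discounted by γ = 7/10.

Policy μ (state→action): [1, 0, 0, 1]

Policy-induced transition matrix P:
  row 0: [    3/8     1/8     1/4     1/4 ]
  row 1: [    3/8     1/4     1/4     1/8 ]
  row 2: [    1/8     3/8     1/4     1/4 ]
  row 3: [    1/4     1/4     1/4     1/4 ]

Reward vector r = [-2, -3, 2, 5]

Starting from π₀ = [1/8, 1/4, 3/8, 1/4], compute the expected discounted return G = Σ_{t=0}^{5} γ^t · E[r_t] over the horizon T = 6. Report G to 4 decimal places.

G = 1.5156

t=0: π = [0.1250, 0.2500, 0.3750, 0.2500], E[r] = 1.0000, γ^t·E[r] = 1.000000, running G = 1.000000
t=1: π = [0.2500, 0.2813, 0.2500, 0.2188], E[r] = 0.2500, γ^t·E[r] = 0.175000, running G = 1.175000
t=2: π = [0.2852, 0.2500, 0.2500, 0.2148], E[r] = 0.2539, γ^t·E[r] = 0.124414, running G = 1.299414
t=3: π = [0.2856, 0.2456, 0.2500, 0.2188], E[r] = 0.2856, γ^t·E[r] = 0.097976, running G = 1.397390
t=4: π = [0.2852, 0.2455, 0.2500, 0.2193], E[r] = 0.2896, γ^t·E[r] = 0.069521, running G = 1.466911
t=5: π = [0.2851, 0.2456, 0.2500, 0.2193], E[r] = 0.2895, γ^t·E[r] = 0.048664, running G = 1.515575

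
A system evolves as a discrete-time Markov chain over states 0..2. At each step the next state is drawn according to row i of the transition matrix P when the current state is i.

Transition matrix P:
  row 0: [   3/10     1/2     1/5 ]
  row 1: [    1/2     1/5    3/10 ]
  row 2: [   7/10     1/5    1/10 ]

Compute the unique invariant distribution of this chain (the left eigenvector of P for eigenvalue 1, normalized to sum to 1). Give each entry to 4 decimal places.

π = [0.4521, 0.3356, 0.2123]

Balance equations π_j = Σ_i π_i·P[i][j]:
  π_0 = 3/10·π_0 + 1/2·π_1 + 7/10·π_2
  π_1 = 1/2·π_0 + 1/5·π_1 + 1/5·π_2
  normalize: π_0 + π_1 + π_2 = 1
Solving the linear system gives exactly π = [33/73, 49/146, 31/146].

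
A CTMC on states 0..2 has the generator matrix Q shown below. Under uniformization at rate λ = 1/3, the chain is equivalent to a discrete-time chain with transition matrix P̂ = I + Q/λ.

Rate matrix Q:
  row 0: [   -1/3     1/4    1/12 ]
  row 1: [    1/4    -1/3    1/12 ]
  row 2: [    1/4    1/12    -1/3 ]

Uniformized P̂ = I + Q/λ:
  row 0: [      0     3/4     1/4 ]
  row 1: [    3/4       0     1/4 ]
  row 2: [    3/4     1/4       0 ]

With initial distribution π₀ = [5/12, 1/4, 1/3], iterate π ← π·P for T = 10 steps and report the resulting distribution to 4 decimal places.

π = [0.4279, 0.3721, 0.2000]

t=0: π = [0.4167, 0.2500, 0.3333]
t=1: π = [0.4375, 0.3958, 0.1667]
t=2: π = [0.4219, 0.3698, 0.2083]
t=3: π = [0.4336, 0.3685, 0.1979]
t=4: π = [0.4248, 0.3747, 0.2005]
t=5: π = [0.4314, 0.3687, 0.1999]
t=6: π = [0.4265, 0.3735, 0.2000]
t=7: π = [0.4302, 0.3698, 0.2000]
t=8: π = [0.4274, 0.3726, 0.2000]
t=9: π = [0.4295, 0.3705, 0.2000]
t=10: π = [0.4279, 0.3721, 0.2000]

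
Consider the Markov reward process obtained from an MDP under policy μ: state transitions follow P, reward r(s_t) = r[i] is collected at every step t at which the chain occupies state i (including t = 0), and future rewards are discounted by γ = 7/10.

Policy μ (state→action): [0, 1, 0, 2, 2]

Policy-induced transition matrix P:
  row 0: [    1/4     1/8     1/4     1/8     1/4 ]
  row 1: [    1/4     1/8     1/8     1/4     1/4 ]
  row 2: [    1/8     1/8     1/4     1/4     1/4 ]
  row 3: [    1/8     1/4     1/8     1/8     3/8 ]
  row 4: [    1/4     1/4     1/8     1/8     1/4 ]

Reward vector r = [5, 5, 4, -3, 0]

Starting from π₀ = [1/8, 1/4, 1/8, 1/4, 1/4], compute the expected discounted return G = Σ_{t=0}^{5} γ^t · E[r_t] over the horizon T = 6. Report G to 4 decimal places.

t=0: π = [0.1250, 0.2500, 0.1250, 0.2500, 0.2500], E[r] = 1.6250, γ^t·E[r] = 1.625000, running G = 1.625000
t=1: π = [0.2031, 0.1875, 0.1563, 0.1719, 0.2813], E[r] = 2.0625, γ^t·E[r] = 1.443750, running G = 3.068750
t=2: π = [0.2090, 0.1816, 0.1699, 0.1680, 0.2715], E[r] = 2.1289, γ^t·E[r] = 1.043164, running G = 4.111914
t=3: π = [0.2078, 0.1799, 0.1724, 0.1689, 0.2710], E[r] = 2.1211, γ^t·E[r] = 0.727535, running G = 4.839449
t=4: π = [0.2073, 0.1800, 0.1725, 0.1690, 0.2711], E[r] = 2.1196, γ^t·E[r] = 0.508916, running G = 5.348365
t=5: π = [0.2073, 0.1800, 0.1725, 0.1691, 0.2711], E[r] = 2.1194, γ^t·E[r] = 0.356201, running G = 5.704566

G = 5.7046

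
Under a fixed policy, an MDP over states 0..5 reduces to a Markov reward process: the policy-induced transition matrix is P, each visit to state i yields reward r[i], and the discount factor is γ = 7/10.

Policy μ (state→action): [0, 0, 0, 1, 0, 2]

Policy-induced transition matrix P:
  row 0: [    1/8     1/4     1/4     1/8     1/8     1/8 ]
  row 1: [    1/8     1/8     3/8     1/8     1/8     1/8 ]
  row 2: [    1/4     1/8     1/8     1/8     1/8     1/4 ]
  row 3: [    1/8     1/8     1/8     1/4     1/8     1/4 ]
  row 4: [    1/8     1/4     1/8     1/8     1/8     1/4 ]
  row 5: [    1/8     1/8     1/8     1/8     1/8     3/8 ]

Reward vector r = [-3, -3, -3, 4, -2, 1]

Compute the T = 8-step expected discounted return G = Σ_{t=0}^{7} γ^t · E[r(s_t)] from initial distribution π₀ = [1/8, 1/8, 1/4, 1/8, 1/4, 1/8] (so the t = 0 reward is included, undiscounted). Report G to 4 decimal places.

G = -3.3589

t=0: π = [0.1250, 0.1250, 0.2500, 0.1250, 0.2500, 0.1250], E[r] = -1.3750, γ^t·E[r] = -1.375000, running G = -1.375000
t=1: π = [0.1563, 0.1719, 0.1719, 0.1406, 0.1250, 0.2344], E[r] = -0.9531, γ^t·E[r] = -0.667188, running G = -2.042188
t=2: π = [0.1465, 0.1602, 0.1875, 0.1426, 0.1250, 0.2383], E[r] = -0.9238, γ^t·E[r] = -0.452676, running G = -2.494863
t=3: π = [0.1484, 0.1589, 0.1833, 0.1428, 0.1250, 0.2415], E[r] = -0.9094, γ^t·E[r] = -0.311932, running G = -2.806796
t=4: π = [0.1479, 0.1592, 0.1833, 0.1429, 0.1250, 0.2418], E[r] = -0.9080, γ^t·E[r] = -0.218008, running G = -3.024804
t=5: π = [0.1479, 0.1591, 0.1833, 0.1429, 0.1250, 0.2418], E[r] = -0.9077, γ^t·E[r] = -0.152553, running G = -3.177357
t=6: π = [0.1479, 0.1591, 0.1833, 0.1429, 0.1250, 0.2419], E[r] = -0.9076, γ^t·E[r] = -0.106778, running G = -3.284134
t=7: π = [0.1479, 0.1591, 0.1833, 0.1429, 0.1250, 0.2419], E[r] = -0.9076, γ^t·E[r] = -0.074744, running G = -3.358878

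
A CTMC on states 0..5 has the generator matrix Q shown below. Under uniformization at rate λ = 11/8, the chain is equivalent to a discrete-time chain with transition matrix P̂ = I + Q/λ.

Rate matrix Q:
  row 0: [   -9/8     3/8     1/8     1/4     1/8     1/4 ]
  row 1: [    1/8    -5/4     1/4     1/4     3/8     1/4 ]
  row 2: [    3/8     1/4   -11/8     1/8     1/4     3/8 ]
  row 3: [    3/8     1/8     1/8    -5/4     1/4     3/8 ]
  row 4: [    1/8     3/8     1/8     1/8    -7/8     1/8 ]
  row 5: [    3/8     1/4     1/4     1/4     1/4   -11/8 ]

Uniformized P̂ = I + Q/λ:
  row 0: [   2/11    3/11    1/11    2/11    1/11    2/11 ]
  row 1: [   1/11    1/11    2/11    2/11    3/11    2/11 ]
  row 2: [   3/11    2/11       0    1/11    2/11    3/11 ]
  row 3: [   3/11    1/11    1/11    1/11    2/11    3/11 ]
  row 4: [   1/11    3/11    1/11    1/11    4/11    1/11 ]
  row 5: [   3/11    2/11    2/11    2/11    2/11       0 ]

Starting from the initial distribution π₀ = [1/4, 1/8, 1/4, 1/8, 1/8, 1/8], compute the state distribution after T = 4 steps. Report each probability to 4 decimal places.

π = [0.1817, 0.1889, 0.1123, 0.1390, 0.2226, 0.1556]

t=0: π = [0.2500, 0.1250, 0.2500, 0.1250, 0.1250, 0.1250]
t=1: π = [0.2045, 0.1932, 0.0909, 0.1364, 0.1932, 0.1818]
t=2: π = [0.1839, 0.1880, 0.1167, 0.1436, 0.2159, 0.1519]
t=3: π = [0.1826, 0.1880, 0.1112, 0.1385, 0.2215, 0.1582]
t=4: π = [0.1817, 0.1889, 0.1123, 0.1390, 0.2226, 0.1556]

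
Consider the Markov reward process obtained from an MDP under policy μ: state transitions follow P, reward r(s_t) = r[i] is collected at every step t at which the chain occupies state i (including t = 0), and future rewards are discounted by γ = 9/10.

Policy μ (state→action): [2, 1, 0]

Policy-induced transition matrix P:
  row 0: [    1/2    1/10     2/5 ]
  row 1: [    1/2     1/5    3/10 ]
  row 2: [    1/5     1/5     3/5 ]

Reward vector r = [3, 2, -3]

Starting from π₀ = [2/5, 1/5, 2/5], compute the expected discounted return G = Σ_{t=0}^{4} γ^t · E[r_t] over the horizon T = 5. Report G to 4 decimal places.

t=0: π = [0.4000, 0.2000, 0.4000], E[r] = 0.4000, γ^t·E[r] = 0.400000, running G = 0.400000
t=1: π = [0.3800, 0.1600, 0.4600], E[r] = 0.0800, γ^t·E[r] = 0.072000, running G = 0.472000
t=2: π = [0.3620, 0.1620, 0.4760], E[r] = -0.0180, γ^t·E[r] = -0.014580, running G = 0.457420
t=3: π = [0.3572, 0.1638, 0.4790], E[r] = -0.0378, γ^t·E[r] = -0.027556, running G = 0.429864
t=4: π = [0.3563, 0.1643, 0.4794], E[r] = -0.0408, γ^t·E[r] = -0.026769, running G = 0.403095

G = 0.4031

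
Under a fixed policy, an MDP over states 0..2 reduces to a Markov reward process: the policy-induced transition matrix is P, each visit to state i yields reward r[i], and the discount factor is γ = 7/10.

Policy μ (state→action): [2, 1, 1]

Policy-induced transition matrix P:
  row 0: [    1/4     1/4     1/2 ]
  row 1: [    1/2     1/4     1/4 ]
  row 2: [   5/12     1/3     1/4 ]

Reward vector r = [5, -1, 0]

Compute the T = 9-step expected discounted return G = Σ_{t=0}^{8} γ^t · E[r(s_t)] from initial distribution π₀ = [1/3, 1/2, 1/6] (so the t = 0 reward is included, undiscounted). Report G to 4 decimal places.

G = 4.7877

t=0: π = [0.3333, 0.5000, 0.1667], E[r] = 1.1667, γ^t·E[r] = 1.166667, running G = 1.166667
t=1: π = [0.4028, 0.2639, 0.3333], E[r] = 1.7500, γ^t·E[r] = 1.225000, running G = 2.391667
t=2: π = [0.3715, 0.2778, 0.3507], E[r] = 1.5799, γ^t·E[r] = 0.774132, running G = 3.165799
t=3: π = [0.3779, 0.2792, 0.3429], E[r] = 1.6102, γ^t·E[r] = 0.552313, running G = 3.718112
t=4: π = [0.3770, 0.2786, 0.3445], E[r] = 1.6062, γ^t·E[r] = 0.385647, running G = 4.103759
t=5: π = [0.3771, 0.2787, 0.3442], E[r] = 1.6066, γ^t·E[r] = 0.270017, running G = 4.373775
t=6: π = [0.3770, 0.2787, 0.3443], E[r] = 1.6066, γ^t·E[r] = 0.189010, running G = 4.562786
t=7: π = [0.3770, 0.2787, 0.3443], E[r] = 1.6066, γ^t·E[r] = 0.132307, running G = 4.695092
t=8: π = [0.3770, 0.2787, 0.3443], E[r] = 1.6066, γ^t·E[r] = 0.092615, running G = 4.787707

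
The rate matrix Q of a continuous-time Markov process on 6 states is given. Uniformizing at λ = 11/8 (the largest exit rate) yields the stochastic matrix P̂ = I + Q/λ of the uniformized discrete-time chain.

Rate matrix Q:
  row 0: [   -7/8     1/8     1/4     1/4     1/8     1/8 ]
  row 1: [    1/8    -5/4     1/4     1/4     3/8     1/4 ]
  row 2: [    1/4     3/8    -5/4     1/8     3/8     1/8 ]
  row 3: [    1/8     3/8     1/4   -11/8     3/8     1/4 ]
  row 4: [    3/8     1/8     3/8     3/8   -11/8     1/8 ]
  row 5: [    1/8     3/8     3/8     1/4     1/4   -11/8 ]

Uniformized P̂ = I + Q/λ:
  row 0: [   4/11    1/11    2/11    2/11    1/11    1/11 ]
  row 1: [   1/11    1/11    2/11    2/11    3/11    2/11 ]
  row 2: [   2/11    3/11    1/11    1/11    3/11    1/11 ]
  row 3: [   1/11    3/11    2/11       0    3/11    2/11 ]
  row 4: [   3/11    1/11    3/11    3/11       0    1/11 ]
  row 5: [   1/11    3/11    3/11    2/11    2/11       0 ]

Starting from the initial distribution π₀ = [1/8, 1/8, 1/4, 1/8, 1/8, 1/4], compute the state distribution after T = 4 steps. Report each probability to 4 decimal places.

π = [0.1934, 0.1735, 0.1906, 0.1529, 0.1790, 0.1107]

t=0: π = [0.1250, 0.1250, 0.2500, 0.1250, 0.1250, 0.2500]
t=1: π = [0.1705, 0.2045, 0.1932, 0.1477, 0.1932, 0.0909]
t=2: π = [0.1901, 0.1694, 0.1901, 0.1550, 0.1808, 0.1147]
t=3: π = [0.1929, 0.1745, 0.1914, 0.1528, 0.1784, 0.1100]
t=4: π = [0.1934, 0.1735, 0.1906, 0.1529, 0.1790, 0.1107]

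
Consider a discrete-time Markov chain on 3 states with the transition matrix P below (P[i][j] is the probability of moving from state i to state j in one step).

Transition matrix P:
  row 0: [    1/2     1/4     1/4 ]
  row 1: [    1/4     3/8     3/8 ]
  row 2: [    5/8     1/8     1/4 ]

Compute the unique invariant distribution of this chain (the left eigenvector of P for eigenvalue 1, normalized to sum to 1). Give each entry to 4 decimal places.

Balance equations π_j = Σ_i π_i·P[i][j]:
  π_0 = 1/2·π_0 + 1/4·π_1 + 5/8·π_2
  π_1 = 1/4·π_0 + 3/8·π_1 + 1/8·π_2
  normalize: π_0 + π_1 + π_2 = 1
Solving the linear system gives exactly π = [9/19, 14/57, 16/57].

π = [0.4737, 0.2456, 0.2807]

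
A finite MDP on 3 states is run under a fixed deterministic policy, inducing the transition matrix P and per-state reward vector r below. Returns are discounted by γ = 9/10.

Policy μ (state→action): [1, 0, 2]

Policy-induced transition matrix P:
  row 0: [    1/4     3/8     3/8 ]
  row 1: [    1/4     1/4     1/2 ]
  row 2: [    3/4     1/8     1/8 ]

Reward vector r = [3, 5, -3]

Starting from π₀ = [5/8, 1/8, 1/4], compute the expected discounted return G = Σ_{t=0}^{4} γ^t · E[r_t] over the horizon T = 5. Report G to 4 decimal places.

G = 6.6265

t=0: π = [0.6250, 0.1250, 0.2500], E[r] = 1.7500, γ^t·E[r] = 1.750000, running G = 1.750000
t=1: π = [0.3750, 0.2969, 0.3281], E[r] = 1.6250, γ^t·E[r] = 1.462500, running G = 3.212500
t=2: π = [0.4141, 0.2559, 0.3301], E[r] = 1.5313, γ^t·E[r] = 1.240313, running G = 4.452813
t=3: π = [0.4150, 0.2605, 0.3245], E[r] = 1.5742, γ^t·E[r] = 1.147605, running G = 5.600418
t=4: π = [0.4122, 0.2613, 0.3264], E[r] = 1.5640, γ^t·E[r] = 1.026117, running G = 6.626535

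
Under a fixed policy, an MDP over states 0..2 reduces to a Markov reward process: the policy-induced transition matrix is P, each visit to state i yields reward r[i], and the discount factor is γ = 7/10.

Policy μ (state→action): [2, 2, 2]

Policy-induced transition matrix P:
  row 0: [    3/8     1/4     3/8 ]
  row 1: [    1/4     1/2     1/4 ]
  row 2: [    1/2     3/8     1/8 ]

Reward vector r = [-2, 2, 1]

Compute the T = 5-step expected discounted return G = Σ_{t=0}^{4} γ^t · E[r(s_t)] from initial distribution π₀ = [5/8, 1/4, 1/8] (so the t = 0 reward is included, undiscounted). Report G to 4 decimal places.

G = -0.1557

t=0: π = [0.6250, 0.2500, 0.1250], E[r] = -0.6250, γ^t·E[r] = -0.625000, running G = -0.625000
t=1: π = [0.3594, 0.3281, 0.3125], E[r] = 0.2500, γ^t·E[r] = 0.175000, running G = -0.450000
t=2: π = [0.3730, 0.3711, 0.2559], E[r] = 0.2520, γ^t·E[r] = 0.123457, running G = -0.326543
t=3: π = [0.3606, 0.3748, 0.2646], E[r] = 0.2930, γ^t·E[r] = 0.100488, running G = -0.226055
t=4: π = [0.3612, 0.3768, 0.2620], E[r] = 0.2931, γ^t·E[r] = 0.070364, running G = -0.155691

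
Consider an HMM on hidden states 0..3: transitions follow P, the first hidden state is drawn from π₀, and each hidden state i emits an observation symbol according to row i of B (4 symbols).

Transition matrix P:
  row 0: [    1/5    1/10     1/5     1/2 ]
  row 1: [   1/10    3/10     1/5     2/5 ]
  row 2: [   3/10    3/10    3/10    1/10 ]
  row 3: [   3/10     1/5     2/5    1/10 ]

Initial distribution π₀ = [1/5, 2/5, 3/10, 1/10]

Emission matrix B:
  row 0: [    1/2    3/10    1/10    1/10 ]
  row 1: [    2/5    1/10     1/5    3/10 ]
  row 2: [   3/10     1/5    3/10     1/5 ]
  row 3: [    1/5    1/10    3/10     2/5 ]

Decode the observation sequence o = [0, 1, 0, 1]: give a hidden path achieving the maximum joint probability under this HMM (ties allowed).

path = [2, 0, 3, 0]

t=0: δ = [1.000e-01, 1.600e-01, 9.000e-02, 2.000e-02]  (obs o_0=0)
t=1: δ = [8.100e-03, 4.800e-03, 6.400e-03, 6.400e-03]  ψ = [2, 1, 1, 1]  (obs o_1=1)
t=2: δ = [9.600e-04, 7.680e-04, 7.680e-04, 8.100e-04]  ψ = [2, 2, 3, 0]  (obs o_2=0)
t=3: δ = [7.290e-05, 2.304e-05, 6.480e-05, 4.800e-05]  ψ = [3, 1, 3, 0]  (obs o_3=1)
backtrack: best end state = 0; path = [2, 0, 3, 0]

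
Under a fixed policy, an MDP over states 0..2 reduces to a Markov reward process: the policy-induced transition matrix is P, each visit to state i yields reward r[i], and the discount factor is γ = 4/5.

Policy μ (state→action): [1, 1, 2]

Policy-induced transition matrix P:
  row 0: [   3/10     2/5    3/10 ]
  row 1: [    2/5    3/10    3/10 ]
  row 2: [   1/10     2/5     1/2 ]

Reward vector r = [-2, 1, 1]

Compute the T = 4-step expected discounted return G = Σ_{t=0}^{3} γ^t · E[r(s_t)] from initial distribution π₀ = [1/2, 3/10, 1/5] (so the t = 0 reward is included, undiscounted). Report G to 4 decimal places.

G = -0.1640

t=0: π = [0.5000, 0.3000, 0.2000], E[r] = -0.5000, γ^t·E[r] = -0.500000, running G = -0.500000
t=1: π = [0.2900, 0.3700, 0.3400], E[r] = 0.1300, γ^t·E[r] = 0.104000, running G = -0.396000
t=2: π = [0.2690, 0.3630, 0.3680], E[r] = 0.1930, γ^t·E[r] = 0.123520, running G = -0.272480
t=3: π = [0.2627, 0.3637, 0.3736], E[r] = 0.2119, γ^t·E[r] = 0.108493, running G = -0.163987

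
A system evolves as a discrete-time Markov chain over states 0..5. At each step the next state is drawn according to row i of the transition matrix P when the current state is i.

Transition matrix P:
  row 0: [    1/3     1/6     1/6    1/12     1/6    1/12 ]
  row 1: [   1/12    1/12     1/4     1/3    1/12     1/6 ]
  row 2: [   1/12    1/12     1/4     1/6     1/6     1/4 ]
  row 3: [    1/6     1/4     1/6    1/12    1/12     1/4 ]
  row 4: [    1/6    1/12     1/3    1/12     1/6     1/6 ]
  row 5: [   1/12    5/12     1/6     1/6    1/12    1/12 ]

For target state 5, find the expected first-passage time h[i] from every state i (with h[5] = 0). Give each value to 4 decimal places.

First-step conditioning: h[5] = 0; for i ≠ 5, h[i] = 1 + Σ_k P[i][k]·h[k].
  h[0] = 1 + 1/3·h[0] + 1/6·h[1] + 1/6·h[2] + 1/12·h[3] + 1/6·h[4]
  h[1] = 1 + 1/12·h[0] + 1/12·h[1] + 1/4·h[2] + 1/3·h[3] + 1/12·h[4]
  h[2] = 1 + 1/12·h[0] + 1/12·h[1] + 1/4·h[2] + 1/6·h[3] + 1/6·h[4]
  h[3] = 1 + 1/6·h[0] + 1/4·h[1] + 1/6·h[2] + 1/12·h[3] + 1/12·h[4]
  h[4] = 1 + 1/6·h[0] + 1/12·h[1] + 1/3·h[2] + 1/12·h[3] + 1/6·h[4]
Solving the 5×5 linear system over states ≠ 5 gives exactly h = [8064/1339, 7080/1339, 6564/1339, 516/103, 7224/1339, 0] (h[5] = 0 is the target).

h = [6.0224, 5.2875, 4.9022, 5.0097, 5.3951, 0.0000]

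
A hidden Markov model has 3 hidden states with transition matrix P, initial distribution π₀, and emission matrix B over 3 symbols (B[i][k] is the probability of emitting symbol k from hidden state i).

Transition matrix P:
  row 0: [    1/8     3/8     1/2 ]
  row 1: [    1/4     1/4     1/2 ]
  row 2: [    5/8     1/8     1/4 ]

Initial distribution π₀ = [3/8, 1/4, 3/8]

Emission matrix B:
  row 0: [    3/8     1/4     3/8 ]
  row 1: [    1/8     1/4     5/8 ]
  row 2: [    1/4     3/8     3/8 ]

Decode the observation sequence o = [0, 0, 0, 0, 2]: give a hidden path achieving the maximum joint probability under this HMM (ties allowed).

path = [2, 0, 2, 0, 1]

t=0: δ = [1.406e-01, 3.125e-02, 9.375e-02]  (obs o_0=0)
t=1: δ = [2.197e-02, 6.592e-03, 1.758e-02]  ψ = [2, 0, 0]  (obs o_1=0)
t=2: δ = [4.120e-03, 1.030e-03, 2.747e-03]  ψ = [2, 0, 0]  (obs o_2=0)
t=3: δ = [6.437e-04, 1.931e-04, 5.150e-04]  ψ = [2, 0, 0]  (obs o_3=0)
t=4: δ = [1.207e-04, 1.509e-04, 1.207e-04]  ψ = [2, 0, 0]  (obs o_4=2)
backtrack: best end state = 1; path = [2, 0, 2, 0, 1]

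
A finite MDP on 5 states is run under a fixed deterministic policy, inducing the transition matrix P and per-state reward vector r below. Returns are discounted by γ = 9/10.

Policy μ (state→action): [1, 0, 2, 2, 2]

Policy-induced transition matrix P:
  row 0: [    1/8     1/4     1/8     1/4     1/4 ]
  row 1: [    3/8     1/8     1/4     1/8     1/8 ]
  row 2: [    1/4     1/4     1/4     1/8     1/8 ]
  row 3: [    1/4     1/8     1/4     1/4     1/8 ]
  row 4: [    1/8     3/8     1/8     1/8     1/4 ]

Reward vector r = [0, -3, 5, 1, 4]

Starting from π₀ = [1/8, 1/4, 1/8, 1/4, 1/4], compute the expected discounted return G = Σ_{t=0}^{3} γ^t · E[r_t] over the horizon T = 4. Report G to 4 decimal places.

G = 4.0806

t=0: π = [0.1250, 0.2500, 0.1250, 0.2500, 0.2500], E[r] = 1.1250, γ^t·E[r] = 1.125000, running G = 1.125000
t=1: π = [0.2344, 0.2188, 0.2031, 0.1719, 0.1719], E[r] = 1.2188, γ^t·E[r] = 1.096875, running G = 2.221875
t=2: π = [0.2266, 0.2227, 0.1992, 0.1758, 0.1758], E[r] = 1.2070, γ^t·E[r] = 0.977695, running G = 3.199570
t=3: π = [0.2275, 0.2222, 0.1997, 0.1753, 0.1753], E[r] = 1.2085, γ^t·E[r] = 0.880994, running G = 4.080564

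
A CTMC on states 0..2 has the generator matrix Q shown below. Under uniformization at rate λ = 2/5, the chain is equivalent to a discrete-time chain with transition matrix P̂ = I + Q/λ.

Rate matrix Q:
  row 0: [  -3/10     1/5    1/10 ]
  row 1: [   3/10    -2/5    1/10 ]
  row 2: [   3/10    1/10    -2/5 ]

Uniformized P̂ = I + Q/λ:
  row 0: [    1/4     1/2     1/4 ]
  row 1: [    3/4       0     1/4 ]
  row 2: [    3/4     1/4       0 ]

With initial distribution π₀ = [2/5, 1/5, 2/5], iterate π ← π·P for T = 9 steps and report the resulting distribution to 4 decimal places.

t=0: π = [0.4000, 0.2000, 0.4000]
t=1: π = [0.5500, 0.3000, 0.1500]
t=2: π = [0.4750, 0.3125, 0.2125]
t=3: π = [0.5125, 0.2906, 0.1969]
t=4: π = [0.4938, 0.3055, 0.2008]
t=5: π = [0.5031, 0.2971, 0.1998]
t=6: π = [0.4984, 0.3015, 0.2000]
t=7: π = [0.5008, 0.2992, 0.2000]
t=8: π = [0.4996, 0.3004, 0.2000]
t=9: π = [0.5002, 0.2998, 0.2000]

π = [0.5002, 0.2998, 0.2000]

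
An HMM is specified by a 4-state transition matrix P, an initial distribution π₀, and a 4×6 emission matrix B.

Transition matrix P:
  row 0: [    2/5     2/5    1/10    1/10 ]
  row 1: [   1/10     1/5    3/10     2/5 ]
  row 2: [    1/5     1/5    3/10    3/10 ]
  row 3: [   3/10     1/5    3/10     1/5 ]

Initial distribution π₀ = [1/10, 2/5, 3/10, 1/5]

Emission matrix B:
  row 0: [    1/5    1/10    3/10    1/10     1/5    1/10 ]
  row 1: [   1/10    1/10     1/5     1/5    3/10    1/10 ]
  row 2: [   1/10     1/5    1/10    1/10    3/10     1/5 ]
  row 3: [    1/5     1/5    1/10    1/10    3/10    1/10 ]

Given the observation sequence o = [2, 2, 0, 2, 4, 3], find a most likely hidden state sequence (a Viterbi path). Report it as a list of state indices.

t=0: δ = [3.000e-02, 8.000e-02, 3.000e-02, 2.000e-02]  (obs o_0=2)
t=1: δ = [3.600e-03, 3.200e-03, 2.400e-03, 3.200e-03]  ψ = [0, 1, 1, 1]  (obs o_1=2)
t=2: δ = [2.880e-04, 1.440e-04, 9.600e-05, 2.560e-04]  ψ = [0, 0, 1, 1]  (obs o_2=0)
t=3: δ = [3.456e-05, 2.304e-05, 7.680e-06, 5.760e-06]  ψ = [0, 0, 3, 1]  (obs o_3=2)
t=4: δ = [2.765e-06, 4.147e-06, 2.074e-06, 2.765e-06]  ψ = [0, 0, 1, 1]  (obs o_4=4)
t=5: δ = [1.106e-07, 2.212e-07, 1.244e-07, 1.659e-07]  ψ = [0, 0, 1, 1]  (obs o_5=3)
backtrack: best end state = 1; path = [0, 0, 0, 0, 0, 1]

path = [0, 0, 0, 0, 0, 1]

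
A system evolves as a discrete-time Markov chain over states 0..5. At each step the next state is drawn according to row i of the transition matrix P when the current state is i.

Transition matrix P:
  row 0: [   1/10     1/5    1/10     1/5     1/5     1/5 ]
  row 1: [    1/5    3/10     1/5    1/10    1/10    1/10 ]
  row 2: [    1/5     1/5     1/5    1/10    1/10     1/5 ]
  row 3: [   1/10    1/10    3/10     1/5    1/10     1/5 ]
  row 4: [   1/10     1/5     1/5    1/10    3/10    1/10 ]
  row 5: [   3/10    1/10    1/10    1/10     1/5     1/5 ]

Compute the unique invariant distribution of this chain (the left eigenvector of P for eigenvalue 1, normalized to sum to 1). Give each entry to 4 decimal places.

π = [0.1698, 0.1895, 0.1796, 0.1300, 0.1668, 0.1644]

Balance equations π_j = Σ_i π_i·P[i][j]:
  π_0 = 1/10·π_0 + 1/5·π_1 + 1/5·π_2 + 1/10·π_3 + 1/10·π_4 + 3/10·π_5
  π_1 = 1/5·π_0 + 3/10·π_1 + 1/5·π_2 + 1/10·π_3 + 1/5·π_4 + 1/10·π_5
  π_2 = 1/10·π_0 + 1/5·π_1 + 1/5·π_2 + 3/10·π_3 + 1/5·π_4 + 1/10·π_5
  π_3 = 1/5·π_0 + 1/10·π_1 + 1/10·π_2 + 1/5·π_3 + 1/10·π_4 + 1/10·π_5
  π_4 = 1/5·π_0 + 1/10·π_1 + 1/10·π_2 + 1/10·π_3 + 3/10·π_4 + 1/5·π_5
  normalize: π_0 + π_1 + π_2 + π_3 + π_4 + π_5 = 1
Solving the linear system gives exactly π = [118/695, 922/4865, 2621/14595, 271/2085, 2434/14595, 2399/14595].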